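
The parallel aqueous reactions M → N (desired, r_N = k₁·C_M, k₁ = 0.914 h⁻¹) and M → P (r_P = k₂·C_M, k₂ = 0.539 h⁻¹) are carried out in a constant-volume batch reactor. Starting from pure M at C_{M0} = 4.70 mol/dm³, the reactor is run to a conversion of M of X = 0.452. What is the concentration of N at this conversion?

C_M = C_{M0}(1−X) = 2.576 mol/dm³.
Both paths are first order in M, so the instantaneous fraction to N is constant: dC_N/d(−C_M) = k₁/(k₁+k₂) = 0.6290.
C_N = 0.6290·(C_{M0}−C_M) = 0.6290×2.124 = 1.34 mol/dm³.

1.34 mol/dm³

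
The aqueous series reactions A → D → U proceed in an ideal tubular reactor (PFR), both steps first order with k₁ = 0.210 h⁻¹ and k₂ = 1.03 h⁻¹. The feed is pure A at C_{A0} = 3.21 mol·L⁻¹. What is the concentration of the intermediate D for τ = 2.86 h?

The intermediate concentration in a first-order A→B→C sequence is C_D = k₁C_{A0}(e^(−k₁τ) − e^(−k₂τ))/(k₂−k₁).
e^(−k₁τ) = e^(−0.210×2.86) = e^(−0.6006) = 0.5485; e^(−k₂τ) = e^(−2.946) = 0.05256.
C_D = 0.210×3.21/(1.03−0.210) × (0.5485−0.05256) = 0.8221×0.4959 = 0.4077 mol·L⁻¹.

0.408 mol·L⁻¹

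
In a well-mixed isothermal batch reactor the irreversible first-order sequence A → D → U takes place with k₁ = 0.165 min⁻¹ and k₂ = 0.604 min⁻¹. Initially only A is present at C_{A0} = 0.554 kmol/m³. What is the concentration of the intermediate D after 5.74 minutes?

For first-order series with pure A initially, C_D(t) = k₁C_{A0}/(k₂−k₁)·(e^(−k₁t) − e^(−k₂t)).
e^(−k₁t) = e^(−0.165×5.74) = e^(−0.9471) = 0.3879; e^(−k₂t) = e^(−3.467) = 0.03121.
C_D = 0.165×0.554/(0.604−0.165) × (0.3879−0.03121) = 0.2082×0.3567 = 0.07426 kmol/m³.

0.0743 kmol/m³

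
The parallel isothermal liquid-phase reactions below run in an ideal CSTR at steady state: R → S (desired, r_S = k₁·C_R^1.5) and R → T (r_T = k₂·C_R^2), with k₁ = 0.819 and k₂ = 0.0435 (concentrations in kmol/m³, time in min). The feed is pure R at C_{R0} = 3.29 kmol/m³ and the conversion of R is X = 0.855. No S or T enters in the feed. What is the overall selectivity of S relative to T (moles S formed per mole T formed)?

Exit C_R = C_{R0}(1−X) = 3.29×0.145 = 0.4771 kmol/m³.
A CSTR operates uniformly at the exit composition, giving r_S = 0.2699 and r_T = 0.009900 (each k·C_R^n at C_R = 0.4771).
Overall selectivity = C_S/C_T = r_Sτ/(r_Tτ) = r_S/r_T = 27.3.

27.3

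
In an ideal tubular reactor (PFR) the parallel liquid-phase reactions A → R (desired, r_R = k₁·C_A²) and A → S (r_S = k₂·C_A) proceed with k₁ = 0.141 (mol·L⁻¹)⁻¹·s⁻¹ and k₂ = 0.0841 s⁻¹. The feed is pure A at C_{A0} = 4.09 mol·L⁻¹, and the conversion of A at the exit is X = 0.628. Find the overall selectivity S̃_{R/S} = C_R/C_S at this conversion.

C_A = C_{A0}(1−X) = 1.521 mol·L⁻¹.
Along a PFR/batch, dC_S/dC_A = −r_S/(r_R+r_S) = −k₂/(k₂+k₁·C_A).
Integrating from C_{A0} to C_A: C_S = (0.0841/0.141)·ln[(0.0841+0.141·4.09)/(0.0841+0.141·1.52)] = 0.5965·ln(0.6608/0.2986) = 0.4737 mol·L⁻¹.
Then C_R = (C_{A0}−C_A) − C_S = 2.569 − 0.4737 = 2.095 mol·L⁻¹.
S̃_{R/S} = C_R/C_S = 2.095/0.4737 = 4.42.

4.42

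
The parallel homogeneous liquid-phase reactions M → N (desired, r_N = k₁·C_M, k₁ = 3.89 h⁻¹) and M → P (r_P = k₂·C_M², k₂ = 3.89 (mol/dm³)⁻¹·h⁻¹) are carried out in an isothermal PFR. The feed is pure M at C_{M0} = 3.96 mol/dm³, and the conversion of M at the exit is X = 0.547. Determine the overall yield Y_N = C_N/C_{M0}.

C_M = C_{M0}(1−X) = 1.794 mol/dm³.
Along a PFR/batch, dC_N/dC_M = −r_N/(r_N+r_P) = −k₁/(k₁+k₂·C_M).
Integrating from C_{M0} to C_M: C_N = (3.89/3.89)·ln[(3.89+3.89·3.96)/(3.89+3.89·1.79)] = 1.000·ln(19.29/10.87) = 0.5740 mol/dm³.
Y_N = C_N/C_{M0} = 0.5740/3.96 = 0.145.

0.145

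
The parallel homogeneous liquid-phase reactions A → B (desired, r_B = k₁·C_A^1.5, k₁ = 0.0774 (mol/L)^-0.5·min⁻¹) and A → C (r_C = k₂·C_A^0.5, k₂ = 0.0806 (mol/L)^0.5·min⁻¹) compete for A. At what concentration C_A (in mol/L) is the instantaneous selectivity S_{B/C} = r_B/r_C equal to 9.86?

10.3 mol/L

S_{B/C} = (k₁/k₂)·C_A ⇒ C_A = S·k₂/k₁.
= 9.86×0.0806/0.0774 = 10.3 mol/L.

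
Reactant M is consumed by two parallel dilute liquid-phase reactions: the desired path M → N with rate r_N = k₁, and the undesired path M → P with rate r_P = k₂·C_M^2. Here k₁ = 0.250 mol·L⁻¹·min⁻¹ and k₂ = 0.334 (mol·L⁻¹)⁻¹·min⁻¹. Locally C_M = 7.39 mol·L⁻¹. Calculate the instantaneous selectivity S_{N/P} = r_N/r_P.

S_{N/P} = r_N/r_P = (k₁)/(k₂·C_M^2) = (k₁/k₂)·C_M^-2.
= (0.250) / (0.334×7.390^2) = 0.2500/18.24 = 0.0137.
The undesired path is higher order in M, so low C_M (CSTR or dilute feed) favours N.

0.0137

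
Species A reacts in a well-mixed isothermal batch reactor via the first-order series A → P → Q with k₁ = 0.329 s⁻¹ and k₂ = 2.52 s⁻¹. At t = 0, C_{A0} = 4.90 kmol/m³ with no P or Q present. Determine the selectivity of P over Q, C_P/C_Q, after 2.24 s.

0.158

The intermediate concentration in a first-order A→B→C sequence is C_P = k₁C_{A0}(e^(−k₁t) − e^(−k₂t))/(k₂−k₁).
e^(−k₁t) = e^(−0.329×2.24) = e^(−0.7370) = 0.4786; e^(−k₂t) = e^(−5.645) = 0.003536.
C_P = 0.329×4.90/(2.52−0.329) × (0.4786−0.003536) = 0.7358×0.4750 = 0.3495 kmol/m³.
C_A = C_{A0}e^(−k₁t) = 2.345 kmol/m³, so C_Q = C_{A0}−C_A−C_P = 2.206 kmol/m³; C_P/C_Q = 0.158.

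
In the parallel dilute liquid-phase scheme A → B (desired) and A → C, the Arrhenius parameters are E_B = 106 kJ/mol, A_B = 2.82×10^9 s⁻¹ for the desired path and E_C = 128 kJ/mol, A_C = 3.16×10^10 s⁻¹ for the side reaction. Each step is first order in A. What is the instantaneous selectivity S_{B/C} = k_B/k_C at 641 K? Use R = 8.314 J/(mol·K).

Since both paths have the same order in A, the concentration cancels and S_{B/C} = k_B/k_C = (A_B/A_C)·exp[(E_C−E_B)/(RT)].
(E_C−E_B)/(RT) = (128−106)×10³/(8.314×641) = 22000/5329 = 4.128.
k_B/k_C = (2.82×10^9/3.16×10^10)·exp(4.128) = 0.08924 × 62.06 = 5.54.
Since E_B < E_C, lowering the temperature improves selectivity toward B.

5.54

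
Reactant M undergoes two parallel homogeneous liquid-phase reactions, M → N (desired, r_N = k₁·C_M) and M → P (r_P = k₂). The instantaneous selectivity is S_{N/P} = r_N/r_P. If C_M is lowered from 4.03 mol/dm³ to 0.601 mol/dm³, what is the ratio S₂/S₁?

S_{N/P} = (k₁/k₂)·C_M, so S₂/S₁ = (C_{M,2}/C_{M,1}).
= 0.601/4.03 = 0.149.
Selectivity toward N falls as C_M falls — high-concentration operation is favoured.

0.149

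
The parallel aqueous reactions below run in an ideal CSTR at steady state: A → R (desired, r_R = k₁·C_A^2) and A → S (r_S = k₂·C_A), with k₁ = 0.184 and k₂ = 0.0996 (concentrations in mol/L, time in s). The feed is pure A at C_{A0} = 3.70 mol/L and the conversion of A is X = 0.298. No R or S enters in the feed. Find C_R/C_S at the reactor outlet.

4.80

Exit C_A = C_{A0}(1−X) = 3.70×0.702 = 2.597 mol/L.
A CSTR operates uniformly at the exit composition, giving r_R = 1.241 and r_S = 0.2587 (each k·C_A^n at C_A = 2.597).
Overall selectivity = C_R/C_S = r_Rτ/(r_Sτ) = r_R/r_S = 4.80.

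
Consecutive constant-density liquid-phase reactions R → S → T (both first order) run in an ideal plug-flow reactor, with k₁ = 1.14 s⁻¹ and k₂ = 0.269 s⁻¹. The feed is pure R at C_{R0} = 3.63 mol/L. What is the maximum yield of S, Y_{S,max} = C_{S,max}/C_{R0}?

At the optimum, C_{S,max}/C_{R0} = (k₁/k₂)^[k₂/(k₂−k₁)].
= (1.14/0.269)^(0.269/(0.269−1.14)) = (4.238)^(-0.3088) = 0.6402.

0.640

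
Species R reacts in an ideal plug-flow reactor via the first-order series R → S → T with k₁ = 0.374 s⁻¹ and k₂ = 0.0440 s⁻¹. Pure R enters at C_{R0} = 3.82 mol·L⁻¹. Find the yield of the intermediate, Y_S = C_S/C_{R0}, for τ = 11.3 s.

Solving the coupled first-order balances gives C_S(τ) = [k₁/(k₂−k₁)]·C_{R0}·(e^(−k₁τ) − e^(−k₂τ)).
e^(−k₁τ) = e^(−0.374×11.3) = e^(−4.226) = 0.01461; e^(−k₂τ) = e^(−0.4972) = 0.6082.
C_S = 0.374×3.82/(0.0440−0.374) × (0.01461−0.6082) = (-4.329)×(-0.5936) = 2.570 mol·L⁻¹.
Y_S = C_S/C_{R0} = 2.570/3.82 = 0.673.

0.673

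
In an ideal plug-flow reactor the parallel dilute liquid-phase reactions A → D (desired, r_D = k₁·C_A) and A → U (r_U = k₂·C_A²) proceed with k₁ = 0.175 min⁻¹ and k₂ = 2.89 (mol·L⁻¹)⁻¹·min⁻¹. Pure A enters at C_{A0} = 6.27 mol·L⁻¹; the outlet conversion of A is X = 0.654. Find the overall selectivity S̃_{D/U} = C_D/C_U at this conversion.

C_A = C_{A0}(1−X) = 2.169 mol·L⁻¹.
Along a PFR/batch, dC_D/dC_A = −r_D/(r_D+r_U) = −k₁/(k₁+k₂·C_A).
Integrating from C_{A0} to C_A: C_D = (0.175/2.89)·ln[(0.175+2.89·6.27)/(0.175+2.89·2.17)] = 0.06055·ln(18.30/6.445) = 0.06318 mol·L⁻¹.
C_U = (C_{A0}−C_A)−C_D = 4.037 mol·L⁻¹; S̃_{D/U} = 0.06318/4.037 = 0.0156.

0.0156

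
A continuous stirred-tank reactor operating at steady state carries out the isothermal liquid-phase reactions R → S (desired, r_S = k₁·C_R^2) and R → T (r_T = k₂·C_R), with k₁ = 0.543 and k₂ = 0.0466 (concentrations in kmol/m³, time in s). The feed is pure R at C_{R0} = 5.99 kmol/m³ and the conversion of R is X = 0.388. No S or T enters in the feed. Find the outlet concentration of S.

2.27 kmol/m³

Exit C_R = C_{R0}(1−X) = 5.99×0.612 = 3.666 kmol/m³.
In a CSTR the entire volume is at exit conditions, so r_S = 0.543×3.666^2 = 7.297 and r_T = 0.0466×3.666 = 0.1708.
Fraction of consumed R going to S: r_S/(r_S+r_T) = 0.9771.
C_S = 0.9771·C_{R0}·X = 0.9771×5.99×0.388 = 2.27 kmol/m³.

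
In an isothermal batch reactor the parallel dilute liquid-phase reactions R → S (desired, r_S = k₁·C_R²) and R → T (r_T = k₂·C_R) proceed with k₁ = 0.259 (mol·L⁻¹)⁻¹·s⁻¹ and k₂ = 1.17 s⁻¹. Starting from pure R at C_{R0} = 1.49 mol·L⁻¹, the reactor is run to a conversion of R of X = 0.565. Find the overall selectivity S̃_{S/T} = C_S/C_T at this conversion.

0.234

C_R = C_{R0}(1−X) = 0.6482 mol·L⁻¹.
Along a PFR/batch, dC_T/dC_R = −r_T/(r_S+r_T) = −k₂/(k₂+k₁·C_R).
Integrating from C_{R0} to C_R: C_T = (1.17/0.259)·ln[(1.17+0.259·1.49)/(1.17+0.259·0.648)] = 4.517·ln(1.556/1.338) = 0.6820 mol·L⁻¹.
Then C_S = (C_{R0}−C_R) − C_T = 0.8418 − 0.6820 = 0.1598 mol·L⁻¹.
S̃_{S/T} = C_S/C_T = 0.1598/0.6820 = 0.234.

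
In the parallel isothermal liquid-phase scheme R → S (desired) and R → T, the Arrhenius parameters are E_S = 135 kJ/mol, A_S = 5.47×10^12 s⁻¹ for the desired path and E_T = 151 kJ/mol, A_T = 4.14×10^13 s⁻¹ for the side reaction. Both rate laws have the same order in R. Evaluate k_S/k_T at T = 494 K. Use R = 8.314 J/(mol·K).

6.50

Since both paths have the same order in R, the concentration cancels and S_{S/T} = k_S/k_T = (A_S/A_T)·exp[(E_T−E_S)/(RT)].
(E_T−E_S)/(RT) = (151−135)×10³/(8.314×494) = 16000/4107 = 3.896.
k_S/k_T = (5.47×10^12/4.14×10^13)·exp(3.896) = 0.1321 × 49.19 = 6.50.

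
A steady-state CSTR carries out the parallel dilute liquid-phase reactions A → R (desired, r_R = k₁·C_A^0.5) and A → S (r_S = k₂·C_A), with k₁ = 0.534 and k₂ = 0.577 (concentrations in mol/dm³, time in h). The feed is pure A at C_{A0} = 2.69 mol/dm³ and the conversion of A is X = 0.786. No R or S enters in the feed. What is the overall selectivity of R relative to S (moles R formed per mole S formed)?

Exit C_A = C_{A0}(1−X) = 2.69×0.214 = 0.5757 mol/dm³.
A CSTR operates uniformly at the exit composition, giving r_R = 0.4052 and r_S = 0.3322 (each k·C_A^n at C_A = 0.5757).
Overall selectivity = C_R/C_S = r_Rτ/(r_Sτ) = r_R/r_S = 1.22.

1.22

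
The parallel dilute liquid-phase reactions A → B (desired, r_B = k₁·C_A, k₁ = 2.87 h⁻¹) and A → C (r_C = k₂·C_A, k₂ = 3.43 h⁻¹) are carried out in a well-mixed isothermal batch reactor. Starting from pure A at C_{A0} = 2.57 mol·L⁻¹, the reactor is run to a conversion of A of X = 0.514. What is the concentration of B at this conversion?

C_A = C_{A0}(1−X) = 1.249 mol·L⁻¹.
Both paths are first order in A, so the instantaneous fraction to B is constant: dC_B/d(−C_A) = k₁/(k₁+k₂) = 0.4556.
C_B = 0.4556·(C_{A0}−C_A) = 0.4556×1.321 = 0.602 mol·L⁻¹.

0.602 mol·L⁻¹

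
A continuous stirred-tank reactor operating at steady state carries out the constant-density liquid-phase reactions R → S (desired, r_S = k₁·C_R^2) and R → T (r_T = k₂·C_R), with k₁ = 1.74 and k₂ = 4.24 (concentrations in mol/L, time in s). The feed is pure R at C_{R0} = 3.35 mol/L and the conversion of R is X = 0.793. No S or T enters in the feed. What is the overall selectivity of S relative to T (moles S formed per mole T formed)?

0.285

Exit C_R = C_{R0}(1−X) = 3.35×0.207 = 0.6934 mol/L.
In a CSTR the entire volume is at exit conditions, so r_S = 1.74×0.6934^2 = 0.8367 and r_T = 4.24×0.6934 = 2.940.
Overall selectivity = C_S/C_T = r_Sτ/(r_Tτ) = r_S/r_T = 0.285.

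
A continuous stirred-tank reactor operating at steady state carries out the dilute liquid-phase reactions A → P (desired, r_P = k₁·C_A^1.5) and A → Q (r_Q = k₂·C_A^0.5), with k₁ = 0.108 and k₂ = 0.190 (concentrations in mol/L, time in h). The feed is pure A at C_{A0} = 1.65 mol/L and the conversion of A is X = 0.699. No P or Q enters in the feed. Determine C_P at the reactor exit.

0.254 mol/L

Exit C_A = C_{A0}(1−X) = 1.65×0.301 = 0.4967 mol/L.
Rates in a CSTR are evaluated at the outlet concentration: r_P = 0.108×0.4967^1.5 = 0.03780, r_Q = 0.190×0.4967^0.5 = 0.1339.
Fraction of consumed A going to P: r_P/(r_P+r_Q) = 0.2202.
C_P = 0.2202·C_{A0}·X = 0.2202×1.65×0.699 = 0.254 mol/L.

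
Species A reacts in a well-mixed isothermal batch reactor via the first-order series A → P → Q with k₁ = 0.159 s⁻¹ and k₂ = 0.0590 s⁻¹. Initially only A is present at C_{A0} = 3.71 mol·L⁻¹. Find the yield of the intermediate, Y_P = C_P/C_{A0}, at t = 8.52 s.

The intermediate concentration in a first-order A→B→C sequence is C_P = k₁C_{A0}(e^(−k₁t) − e^(−k₂t))/(k₂−k₁).
e^(−k₁t) = e^(−0.159×8.52) = e^(−1.355) = 0.2580; e^(−k₂t) = e^(−0.5027) = 0.6049.
C_P = 0.159×3.71/(0.0590−0.159) × (0.2580−0.6049) = (-5.899)×(-0.3469) = 2.046 mol·L⁻¹.
Y_P = C_P/C_{A0} = 2.046/3.71 = 0.552.

0.552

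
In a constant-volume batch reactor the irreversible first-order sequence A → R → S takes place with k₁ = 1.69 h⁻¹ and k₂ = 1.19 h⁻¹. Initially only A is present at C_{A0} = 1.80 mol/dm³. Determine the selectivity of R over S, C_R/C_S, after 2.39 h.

0.162

For first-order series with pure A initially, C_R(t) = k₁C_{A0}/(k₂−k₁)·(e^(−k₁t) − e^(−k₂t)).
e^(−k₁t) = e^(−1.69×2.39) = e^(−4.039) = 0.01761; e^(−k₂t) = e^(−2.844) = 0.05819.
C_R = 1.69×1.80/(1.19−1.69) × (0.01761−0.05819) = (-6.084)×(-0.04057) = 0.2468 mol/dm³.
C_A = C_{A0}e^(−k₁t) = 0.03170 mol/dm³, so C_S = C_{A0}−C_A−C_R = 1.521 mol/dm³; C_R/C_S = 0.162.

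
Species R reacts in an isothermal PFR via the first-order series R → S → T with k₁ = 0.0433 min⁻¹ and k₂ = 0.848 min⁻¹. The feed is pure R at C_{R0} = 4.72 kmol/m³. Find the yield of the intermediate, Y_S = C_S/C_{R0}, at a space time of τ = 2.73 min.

For first-order series with pure R initially, C_S(τ) = k₁C_{R0}/(k₂−k₁)·(e^(−k₁τ) − e^(−k₂τ)).
e^(−k₁τ) = e^(−0.0433×2.73) = e^(−0.1182) = 0.8885; e^(−k₂τ) = e^(−2.315) = 0.09876.
C_S = 0.0433×4.72/(0.848−0.0433) × (0.8885−0.09876) = 0.2540×0.7897 = 0.2006 kmol/m³.
Y_S = C_S/C_{R0} = 0.2006/4.72 = 0.0425.

0.0425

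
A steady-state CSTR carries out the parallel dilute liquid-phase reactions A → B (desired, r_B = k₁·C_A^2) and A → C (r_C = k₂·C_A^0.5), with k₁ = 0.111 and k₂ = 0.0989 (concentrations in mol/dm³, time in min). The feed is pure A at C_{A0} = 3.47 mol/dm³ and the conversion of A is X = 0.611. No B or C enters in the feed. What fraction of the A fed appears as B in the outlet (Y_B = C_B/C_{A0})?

Exit C_A = C_{A0}(1−X) = 3.47×0.389 = 1.350 mol/dm³.
Rates in a CSTR are evaluated at the outlet concentration: r_B = 0.111×1.350^2 = 0.2022, r_C = 0.0989×1.350^0.5 = 0.1149.
Fraction of consumed A going to B: r_B/(r_B+r_C) = 0.6377.
C_B = 0.6377·C_{A0}·X = 0.6377×3.47×0.611 = 1.35 mol/dm³; Y_B = C_B/C_{A0} = 0.390.

0.390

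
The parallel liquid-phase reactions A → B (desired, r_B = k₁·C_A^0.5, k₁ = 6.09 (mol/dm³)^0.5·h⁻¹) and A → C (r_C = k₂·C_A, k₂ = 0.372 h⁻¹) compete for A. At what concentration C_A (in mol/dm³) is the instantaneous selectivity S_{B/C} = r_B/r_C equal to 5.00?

S_{B/C} = (k₁/k₂)·C_A^-0.5 ⇒ C_A = (S·k₂/k₁)^(-2).
= (5.00×0.372/6.09)^(-2) = (0.3054)^(-2) = 10.7 mol/dm³.

10.7 mol/dm³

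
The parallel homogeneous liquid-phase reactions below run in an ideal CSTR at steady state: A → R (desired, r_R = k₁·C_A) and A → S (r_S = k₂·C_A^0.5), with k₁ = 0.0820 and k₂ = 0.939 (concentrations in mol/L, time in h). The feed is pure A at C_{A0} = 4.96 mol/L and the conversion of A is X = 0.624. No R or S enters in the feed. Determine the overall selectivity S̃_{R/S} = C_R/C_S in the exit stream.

0.119

Exit C_A = C_{A0}(1−X) = 4.96×0.376 = 1.865 mol/L.
In a CSTR the entire volume is at exit conditions, so r_R = 0.0820×1.865 = 0.1529 and r_S = 0.939×1.865^0.5 = 1.282.
Overall selectivity = C_R/C_S = r_Rτ/(r_Sτ) = r_R/r_S = 0.119.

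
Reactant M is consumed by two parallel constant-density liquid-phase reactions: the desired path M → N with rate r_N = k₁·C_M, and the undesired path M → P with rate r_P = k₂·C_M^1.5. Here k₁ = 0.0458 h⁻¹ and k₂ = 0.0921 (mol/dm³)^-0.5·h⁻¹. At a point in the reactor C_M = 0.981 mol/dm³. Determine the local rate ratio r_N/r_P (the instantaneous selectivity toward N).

0.502

S_{N/P} = r_N/r_P = (k₁·C_M)/(k₂·C_M^1.5) = (k₁/k₂)·C_M^-0.5.
= (0.0458×0.9810) / (0.0921×0.9810^1.5) = 0.04493/0.08949 = 0.502.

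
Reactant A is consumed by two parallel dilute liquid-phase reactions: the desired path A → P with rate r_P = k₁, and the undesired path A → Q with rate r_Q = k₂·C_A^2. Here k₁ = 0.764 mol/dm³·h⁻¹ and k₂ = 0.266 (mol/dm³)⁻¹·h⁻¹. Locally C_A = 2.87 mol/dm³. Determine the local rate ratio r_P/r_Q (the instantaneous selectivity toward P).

S_{P/Q} = r_P/r_Q = (k₁)/(k₂·C_A^2) = (k₁/k₂)·C_A^-2.
= (0.764) / (0.266×2.870^2) = 0.7640/2.191 = 0.349.
The undesired path is higher order in A, so low C_A (CSTR or dilute feed) favours P.

0.349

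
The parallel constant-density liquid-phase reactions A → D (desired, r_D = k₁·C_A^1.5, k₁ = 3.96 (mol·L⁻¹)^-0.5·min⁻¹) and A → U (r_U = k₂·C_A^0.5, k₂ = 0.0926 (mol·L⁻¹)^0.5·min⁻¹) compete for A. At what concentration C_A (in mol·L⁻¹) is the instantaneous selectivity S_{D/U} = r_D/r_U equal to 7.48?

0.175 mol·L⁻¹

S_{D/U} = (k₁/k₂)·C_A ⇒ C_A = S·k₂/k₁.
= 7.48×0.0926/3.96 = 0.175 mol·L⁻¹.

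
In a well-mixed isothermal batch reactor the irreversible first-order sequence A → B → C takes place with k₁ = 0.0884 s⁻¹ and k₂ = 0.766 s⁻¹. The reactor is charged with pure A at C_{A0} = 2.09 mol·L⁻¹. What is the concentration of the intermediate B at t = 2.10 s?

0.172 mol·L⁻¹

The intermediate concentration in a first-order A→B→C sequence is C_B = k₁C_{A0}(e^(−k₁t) − e^(−k₂t))/(k₂−k₁).
e^(−k₁t) = e^(−0.0884×2.10) = e^(−0.1856) = 0.8306; e^(−k₂t) = e^(−1.609) = 0.2002.
C_B = 0.0884×2.09/(0.766−0.0884) × (0.8306−0.2002) = 0.2727×0.6304 = 0.1719 mol·L⁻¹.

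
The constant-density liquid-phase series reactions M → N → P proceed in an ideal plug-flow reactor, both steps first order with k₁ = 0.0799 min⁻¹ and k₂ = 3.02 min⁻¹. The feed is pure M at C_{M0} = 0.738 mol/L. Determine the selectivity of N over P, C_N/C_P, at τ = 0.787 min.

0.606

The intermediate concentration in a first-order A→B→C sequence is C_N = k₁C_{M0}(e^(−k₁τ) − e^(−k₂τ))/(k₂−k₁).
e^(−k₁τ) = e^(−0.0799×0.787) = e^(−0.06288) = 0.9391; e^(−k₂τ) = e^(−2.377) = 0.09285.
C_N = 0.0799×0.738/(3.02−0.0799) × (0.9391−0.09285) = 0.02006×0.8462 = 0.01697 mol/L.
C_M = C_{M0}e^(−k₁τ) = 0.6930 mol/L, so C_P = C_{M0}−C_M−C_N = 0.02801 mol/L; C_N/C_P = 0.606.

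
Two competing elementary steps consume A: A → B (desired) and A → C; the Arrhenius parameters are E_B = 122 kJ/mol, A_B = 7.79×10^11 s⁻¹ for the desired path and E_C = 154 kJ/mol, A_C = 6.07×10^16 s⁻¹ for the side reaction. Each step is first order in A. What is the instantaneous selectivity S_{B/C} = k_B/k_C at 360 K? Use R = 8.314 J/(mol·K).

0.564

With equal orders, S_{B/C} = k_B/k_C = (A_B/A_C)·exp[(E_C−E_B)/(RT)].
(E_C−E_B)/(RT) = (154−122)×10³/(8.314×360) = 32000/2993 = 10.69.
k_B/k_C = (7.79×10^11/6.07×10^16)·exp(10.69) = 1.283×10^-5 × 43979 = 0.564.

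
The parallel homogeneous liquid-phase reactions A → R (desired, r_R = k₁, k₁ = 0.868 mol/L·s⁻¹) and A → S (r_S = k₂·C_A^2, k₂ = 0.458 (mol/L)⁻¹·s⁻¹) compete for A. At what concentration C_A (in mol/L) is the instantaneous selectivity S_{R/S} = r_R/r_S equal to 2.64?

S_{R/S} = (k₁/k₂)·C_A^-2 ⇒ C_A = (S·k₂/k₁)^(-0.5).
= (2.64×0.458/0.868)^(-0.5) = (1.393)^(-0.5) = 0.847 mol/L.

0.847 mol/L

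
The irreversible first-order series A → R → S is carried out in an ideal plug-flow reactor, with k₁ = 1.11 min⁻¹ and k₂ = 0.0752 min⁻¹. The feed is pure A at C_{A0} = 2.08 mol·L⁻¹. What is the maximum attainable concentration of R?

For a first-order series the maximum intermediate yield is C_{R,max}/C_{A0} = (k₁/k₂)^[k₂/(k₂−k₁)].
= (1.11/0.0752)^(0.0752/(0.0752−1.11)) = (14.76)^(-0.07267) = 0.8223.
C_{R,max} = 0.8223×2.08 = 1.71 mol·L⁻¹.

1.71 mol·L⁻¹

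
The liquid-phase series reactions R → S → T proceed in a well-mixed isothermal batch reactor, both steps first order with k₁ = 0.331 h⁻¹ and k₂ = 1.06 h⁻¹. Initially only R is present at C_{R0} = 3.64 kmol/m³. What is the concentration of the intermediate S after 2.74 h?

0.577 kmol/m³

For first-order series with pure R initially, C_S(t) = k₁C_{R0}/(k₂−k₁)·(e^(−k₁t) − e^(−k₂t)).
e^(−k₁t) = e^(−0.331×2.74) = e^(−0.9069) = 0.4038; e^(−k₂t) = e^(−2.904) = 0.05478.
C_S = 0.331×3.64/(1.06−0.331) × (0.4038−0.05478) = 1.653×0.3490 = 0.5768 kmol/m³.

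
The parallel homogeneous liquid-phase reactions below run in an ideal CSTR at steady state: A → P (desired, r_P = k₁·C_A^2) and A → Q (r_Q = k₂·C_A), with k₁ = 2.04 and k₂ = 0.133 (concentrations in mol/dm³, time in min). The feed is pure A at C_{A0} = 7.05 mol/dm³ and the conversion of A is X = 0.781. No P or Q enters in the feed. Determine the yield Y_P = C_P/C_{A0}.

0.749

Exit C_A = C_{A0}(1−X) = 7.05×0.219 = 1.544 mol/dm³.
A CSTR operates uniformly at the exit composition, giving r_P = 4.863 and r_Q = 0.2053 (each k·C_A^n at C_A = 1.544).
Fraction of consumed A going to P: r_P/(r_P+r_Q) = 0.9595.
C_P = 0.9595·C_{A0}·X = 0.9595×7.05×0.781 = 5.28 mol/dm³; Y_P = C_P/C_{A0} = 0.749.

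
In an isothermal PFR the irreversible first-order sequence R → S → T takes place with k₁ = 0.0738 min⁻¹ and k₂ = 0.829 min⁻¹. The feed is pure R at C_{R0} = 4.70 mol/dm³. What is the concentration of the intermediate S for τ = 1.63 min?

For first-order series with pure R initially, C_S(τ) = k₁C_{R0}/(k₂−k₁)·(e^(−k₁τ) − e^(−k₂τ)).
e^(−k₁τ) = e^(−0.0738×1.63) = e^(−0.1203) = 0.8867; e^(−k₂τ) = e^(−1.351) = 0.2589.
C_S = 0.0738×4.70/(0.829−0.0738) × (0.8867−0.2589) = 0.4593×0.6277 = 0.2883 mol/dm³.

0.288 mol/dm³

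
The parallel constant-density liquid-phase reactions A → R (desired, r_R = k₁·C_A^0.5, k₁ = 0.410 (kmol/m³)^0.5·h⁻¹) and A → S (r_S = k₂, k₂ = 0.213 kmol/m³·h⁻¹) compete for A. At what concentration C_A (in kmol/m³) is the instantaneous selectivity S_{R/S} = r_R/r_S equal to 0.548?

0.0810 kmol/m³

S_{R/S} = (k₁/k₂)·C_A^0.5 ⇒ C_A = (S·k₂/k₁)^(2).
= (0.548×0.213/0.410)^(2) = (0.2847)^(2) = 0.0810 kmol/m³.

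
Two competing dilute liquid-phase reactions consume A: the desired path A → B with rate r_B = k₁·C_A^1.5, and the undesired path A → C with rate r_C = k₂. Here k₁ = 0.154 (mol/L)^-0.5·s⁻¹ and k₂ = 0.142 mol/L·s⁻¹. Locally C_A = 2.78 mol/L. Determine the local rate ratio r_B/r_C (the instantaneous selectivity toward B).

5.03

S_{B/C} = r_B/r_C = (k₁·C_A^1.5)/(k₂) = (k₁/k₂)·C_A^1.5.
= (0.154×2.780^1.5) / (0.142) = 0.7138/0.1420 = 5.03.
Since the desired path is higher order in A, keeping C_A high (PFR or concentrated feed) favours B.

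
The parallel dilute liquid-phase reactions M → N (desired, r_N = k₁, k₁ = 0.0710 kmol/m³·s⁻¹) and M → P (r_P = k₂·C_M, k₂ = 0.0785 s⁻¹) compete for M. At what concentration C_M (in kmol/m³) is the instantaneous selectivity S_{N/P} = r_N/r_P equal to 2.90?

0.312 kmol/m³

S_{N/P} = (k₁/k₂)·C_M⁻¹ ⇒ C_M = (S·k₂/k₁)^(-1).
= (2.90×0.0785/0.0710)^(-1) = (3.206)^(-1) = 0.312 kmol/m³.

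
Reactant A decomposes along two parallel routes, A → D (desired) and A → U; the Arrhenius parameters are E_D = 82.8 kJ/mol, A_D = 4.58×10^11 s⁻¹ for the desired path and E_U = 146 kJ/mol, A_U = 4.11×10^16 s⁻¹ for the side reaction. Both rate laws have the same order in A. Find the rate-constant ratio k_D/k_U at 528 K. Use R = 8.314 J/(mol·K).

Since both paths have the same order in A, the concentration cancels and S_{D/U} = k_D/k_U = (A_D/A_U)·exp[(E_U−E_D)/(RT)].
(E_U−E_D)/(RT) = (146−82.8)×10³/(8.314×528) = 63200/4390 = 14.40.
k_D/k_U = (4.58×10^11/4.11×10^16)·exp(14.40) = 1.114×10^-5 × 1.789×10^6 = 19.9.
Since E_D < E_U, lowering the temperature improves selectivity toward D.

19.9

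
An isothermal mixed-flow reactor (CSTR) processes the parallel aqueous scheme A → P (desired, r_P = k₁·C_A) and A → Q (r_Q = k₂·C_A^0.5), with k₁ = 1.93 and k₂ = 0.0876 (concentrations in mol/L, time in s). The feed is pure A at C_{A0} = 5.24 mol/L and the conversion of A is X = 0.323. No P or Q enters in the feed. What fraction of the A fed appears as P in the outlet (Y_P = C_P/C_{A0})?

0.315

Exit C_A = C_{A0}(1−X) = 5.24×0.677 = 3.547 mol/L.
Rates in a CSTR are evaluated at the outlet concentration: r_P = 1.93×3.547 = 6.847, r_Q = 0.0876×3.547^0.5 = 0.1650.
Fraction of consumed A going to P: r_P/(r_P+r_Q) = 0.9765.
C_P = 0.9765·C_{A0}·X = 0.9765×5.24×0.323 = 1.65 mol/L; Y_P = C_P/C_{A0} = 0.315.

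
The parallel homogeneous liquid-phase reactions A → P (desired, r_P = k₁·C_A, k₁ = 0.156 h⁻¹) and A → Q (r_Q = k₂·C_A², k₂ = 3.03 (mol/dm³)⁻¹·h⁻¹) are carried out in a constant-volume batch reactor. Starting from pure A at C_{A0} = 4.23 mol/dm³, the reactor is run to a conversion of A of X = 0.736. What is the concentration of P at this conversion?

C_A = C_{A0}(1−X) = 1.117 mol/dm³.
Along a PFR/batch, dC_P/dC_A = −r_P/(r_P+r_Q) = −k₁/(k₁+k₂·C_A).
Integrating from C_{A0} to C_A: C_P = (0.156/3.03)·ln[(0.156+3.03·4.23)/(0.156+3.03·1.12)] = 0.05149·ln(12.97/3.540) = 0.06687 mol/dm³.

0.0669 mol/dm³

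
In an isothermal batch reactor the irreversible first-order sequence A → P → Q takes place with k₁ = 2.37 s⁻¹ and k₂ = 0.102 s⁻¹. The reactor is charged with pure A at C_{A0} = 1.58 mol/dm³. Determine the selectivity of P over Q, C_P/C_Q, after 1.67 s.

7.20

Solving the coupled first-order balances gives C_P(t) = [k₁/(k₂−k₁)]·C_{A0}·(e^(−k₁t) − e^(−k₂t)).
e^(−k₁t) = e^(−2.37×1.67) = e^(−3.958) = 0.01910; e^(−k₂t) = e^(−0.1703) = 0.8434.
C_P = 2.37×1.58/(0.102−2.37) × (0.01910−0.8434) = (-1.651)×(-0.8243) = 1.361 mol/dm³.
C_A = C_{A0}e^(−k₁t) = 0.03018 mol/dm³, so C_Q = C_{A0}−C_A−C_P = 0.1889 mol/dm³; C_P/C_Q = 7.20.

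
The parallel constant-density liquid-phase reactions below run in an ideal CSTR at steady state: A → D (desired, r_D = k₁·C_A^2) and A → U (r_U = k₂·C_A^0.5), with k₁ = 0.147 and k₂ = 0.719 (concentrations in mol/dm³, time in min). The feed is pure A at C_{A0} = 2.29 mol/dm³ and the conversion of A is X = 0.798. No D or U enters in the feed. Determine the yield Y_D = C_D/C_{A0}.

Exit C_A = C_{A0}(1−X) = 2.29×0.202 = 0.4626 mol/dm³.
A CSTR operates uniformly at the exit composition, giving r_D = 0.03146 and r_U = 0.4890 (each k·C_A^n at C_A = 0.4626).
Fraction of consumed A going to D: r_D/(r_D+r_U) = 0.06044.
C_D = 0.06044·C_{A0}·X = 0.06044×2.29×0.798 = 0.110 mol/dm³; Y_D = C_D/C_{A0} = 0.0482.

0.0482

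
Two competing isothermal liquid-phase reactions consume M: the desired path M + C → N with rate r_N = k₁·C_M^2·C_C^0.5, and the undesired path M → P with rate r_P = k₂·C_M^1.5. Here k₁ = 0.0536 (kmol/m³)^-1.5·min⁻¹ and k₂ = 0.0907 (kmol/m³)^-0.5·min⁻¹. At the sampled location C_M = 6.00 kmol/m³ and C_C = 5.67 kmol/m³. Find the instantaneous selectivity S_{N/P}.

S_{N/P} = r_N/r_P = (k₁·C_M^2·C_C^0.5)/(k₂·C_M^1.5) = (k₁/k₂)·C_M^0.5·C_C^0.5.
= (0.0536×6.000^2×5.670^0.5) / (0.0907×6.000^1.5) = 4.595/1.333 = 3.45.
Since the desired path is higher order in M, keeping C_M high (PFR or concentrated feed) favours N.

3.45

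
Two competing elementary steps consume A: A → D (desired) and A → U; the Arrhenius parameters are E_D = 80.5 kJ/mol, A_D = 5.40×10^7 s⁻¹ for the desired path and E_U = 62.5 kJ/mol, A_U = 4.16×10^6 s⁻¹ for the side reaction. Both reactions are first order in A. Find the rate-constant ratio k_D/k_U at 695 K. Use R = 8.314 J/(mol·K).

k_D/k_U = (A_D/A_U)·exp[−(E_D−E_U)/(RT)] = (A_D/A_U)·exp[(E_U−E_D)/(RT)].
(E_U−E_D)/(RT) = (62.5−80.5)×10³/(8.314×695) = -18000/5778 = -3.115.
k_D/k_U = (5.40×10^7/4.16×10^6)·exp(-3.115) = 12.98 × 0.04437 = 0.576.

0.576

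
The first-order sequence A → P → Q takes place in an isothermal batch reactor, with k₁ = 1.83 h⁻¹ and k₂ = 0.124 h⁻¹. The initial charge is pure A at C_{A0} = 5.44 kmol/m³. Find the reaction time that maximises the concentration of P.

The intermediate peaks when r₁ = r₂, i.e. k₁e^(−k₁t) = k₂e^(−k₂t), giving t_opt = ln(k₂/k₁)/(k₂−k₁).
= ln(0.124/1.83)/(0.124−1.83) = ln(0.06776)/-1.706 = -2.692/-1.706 = 1.58 h.

1.58 h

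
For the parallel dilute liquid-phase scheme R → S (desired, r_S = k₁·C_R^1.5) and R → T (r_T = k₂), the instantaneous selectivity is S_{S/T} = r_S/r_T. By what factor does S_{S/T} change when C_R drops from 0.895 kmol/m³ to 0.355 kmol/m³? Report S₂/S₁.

S_{S/T} = (k₁/k₂)·C_R^1.5, so S₂/S₁ = (C_{R,2}/C_{R,1})^1.5.
= (0.355/0.895)^1.5 = (0.3966)^1.5 = 0.250.

0.250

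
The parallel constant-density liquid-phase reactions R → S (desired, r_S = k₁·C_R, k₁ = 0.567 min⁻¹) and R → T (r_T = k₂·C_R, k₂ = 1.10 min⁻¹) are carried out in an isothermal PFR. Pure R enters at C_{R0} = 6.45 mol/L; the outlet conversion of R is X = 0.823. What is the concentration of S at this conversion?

1.81 mol/L

C_R = C_{R0}(1−X) = 1.142 mol/L.
Both paths are first order in R, so the instantaneous fraction to S is constant: dC_S/d(−C_R) = k₁/(k₁+k₂) = 0.3401.
C_S = 0.3401·(C_{R0}−C_R) = 0.3401×5.308 = 1.81 mol/L.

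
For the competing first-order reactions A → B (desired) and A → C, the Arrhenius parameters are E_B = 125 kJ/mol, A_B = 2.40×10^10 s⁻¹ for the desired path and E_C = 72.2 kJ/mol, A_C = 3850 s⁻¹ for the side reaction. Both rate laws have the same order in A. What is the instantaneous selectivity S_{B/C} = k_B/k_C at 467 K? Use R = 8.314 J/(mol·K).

7.74

Since both paths have the same order in A, the concentration cancels and S_{B/C} = k_B/k_C = (A_B/A_C)·exp[(E_C−E_B)/(RT)].
(E_C−E_B)/(RT) = (72.2−125)×10³/(8.314×467) = -52800/3883 = -13.60.
k_B/k_C = (2.40×10^10/3850)·exp(-13.60) = 6.234×10^6 × 1.242×10^-6 = 7.74.
Since E_B > E_C, raising the temperature improves selectivity toward B.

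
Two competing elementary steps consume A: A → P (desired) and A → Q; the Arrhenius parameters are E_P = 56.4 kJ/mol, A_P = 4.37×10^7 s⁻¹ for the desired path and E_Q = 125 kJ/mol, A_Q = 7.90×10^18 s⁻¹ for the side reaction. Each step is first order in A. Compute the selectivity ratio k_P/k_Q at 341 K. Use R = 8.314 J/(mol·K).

With equal orders, S_{P/Q} = k_P/k_Q = (A_P/A_Q)·exp[(E_Q−E_P)/(RT)].
(E_Q−E_P)/(RT) = (125−56.4)×10³/(8.314×341) = 68600/2835 = 24.20.
k_P/k_Q = (4.37×10^7/7.90×10^18)·exp(24.20) = 5.532×10^-12 × 3.225×10^10 = 0.178.

0.178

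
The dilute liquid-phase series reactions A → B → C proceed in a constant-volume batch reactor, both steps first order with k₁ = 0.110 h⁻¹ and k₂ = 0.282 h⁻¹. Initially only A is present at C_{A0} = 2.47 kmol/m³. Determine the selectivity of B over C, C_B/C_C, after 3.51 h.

1.60

For first-order series with pure A initially, C_B(t) = k₁C_{A0}/(k₂−k₁)·(e^(−k₁t) − e^(−k₂t)).
e^(−k₁t) = e^(−0.110×3.51) = e^(−0.3861) = 0.6797; e^(−k₂t) = e^(−0.9898) = 0.3716.
C_B = 0.110×2.47/(0.282−0.110) × (0.6797−0.3716) = 1.580×0.3081 = 0.4866 kmol/m³.
C_A = C_{A0}e^(−k₁t) = 1.679 kmol/m³, so C_C = C_{A0}−C_A−C_B = 0.3045 kmol/m³; C_B/C_C = 1.60.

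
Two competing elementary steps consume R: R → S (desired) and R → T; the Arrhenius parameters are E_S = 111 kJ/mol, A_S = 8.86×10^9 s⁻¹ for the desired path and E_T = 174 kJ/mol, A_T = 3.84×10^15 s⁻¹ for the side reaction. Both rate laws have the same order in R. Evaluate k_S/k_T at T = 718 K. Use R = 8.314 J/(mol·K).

0.0884

Since both paths have the same order in R, the concentration cancels and S_{S/T} = k_S/k_T = (A_S/A_T)·exp[(E_T−E_S)/(RT)].
(E_T−E_S)/(RT) = (174−111)×10³/(8.314×718) = 63000/5969 = 10.55.
k_S/k_T = (8.86×10^9/3.84×10^15)·exp(10.55) = 2.307×10^-6 × 38320 = 0.0884.
Since E_S < E_T, lowering the temperature improves selectivity toward S.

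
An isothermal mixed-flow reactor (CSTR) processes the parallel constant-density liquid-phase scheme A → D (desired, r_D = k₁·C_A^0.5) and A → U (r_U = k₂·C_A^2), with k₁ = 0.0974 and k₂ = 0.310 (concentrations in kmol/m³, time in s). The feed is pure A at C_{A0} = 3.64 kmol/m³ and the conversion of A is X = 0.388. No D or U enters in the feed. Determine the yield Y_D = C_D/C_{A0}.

Exit C_A = C_{A0}(1−X) = 3.64×0.612 = 2.228 kmol/m³.
A CSTR operates uniformly at the exit composition, giving r_D = 0.1454 and r_U = 1.538 (each k·C_A^n at C_A = 2.228).
Fraction of consumed A going to D: r_D/(r_D+r_U) = 0.08634.
C_D = 0.08634·C_{A0}·X = 0.08634×3.64×0.388 = 0.122 kmol/m³; Y_D = C_D/C_{A0} = 0.0335.

0.0335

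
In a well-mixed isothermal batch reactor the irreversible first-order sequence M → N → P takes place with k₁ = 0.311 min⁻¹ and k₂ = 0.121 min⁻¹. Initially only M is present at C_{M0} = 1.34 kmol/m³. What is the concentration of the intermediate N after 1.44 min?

Solving the coupled first-order balances gives C_N(t) = [k₁/(k₂−k₁)]·C_{M0}·(e^(−k₁t) − e^(−k₂t)).
e^(−k₁t) = e^(−0.311×1.44) = e^(−0.4478) = 0.6390; e^(−k₂t) = e^(−0.1742) = 0.8401.
C_N = 0.311×1.34/(0.121−0.311) × (0.6390−0.8401) = (-2.193)×(-0.2011) = 0.4411 kmol/m³.

0.441 kmol/m³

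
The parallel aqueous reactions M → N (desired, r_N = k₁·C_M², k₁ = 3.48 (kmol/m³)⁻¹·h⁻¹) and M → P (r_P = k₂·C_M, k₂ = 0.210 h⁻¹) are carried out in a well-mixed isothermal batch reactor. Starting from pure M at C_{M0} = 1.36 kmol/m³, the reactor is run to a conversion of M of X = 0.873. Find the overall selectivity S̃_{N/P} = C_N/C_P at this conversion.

C_M = C_{M0}(1−X) = 0.1727 kmol/m³.
Along a PFR/batch, dC_P/dC_M = −r_P/(r_N+r_P) = −k₂/(k₂+k₁·C_M).
Integrating from C_{M0} to C_M: C_P = (0.210/3.48)·ln[(0.210+3.48·1.36)/(0.210+3.48·0.173)] = 0.06034·ln(4.943/0.8111) = 0.1091 kmol/m³.
Then C_N = (C_{M0}−C_M) − C_P = 1.187 − 0.1091 = 1.078 kmol/m³.
S̃_{N/P} = C_N/C_P = 1.078/0.1091 = 9.89.

9.89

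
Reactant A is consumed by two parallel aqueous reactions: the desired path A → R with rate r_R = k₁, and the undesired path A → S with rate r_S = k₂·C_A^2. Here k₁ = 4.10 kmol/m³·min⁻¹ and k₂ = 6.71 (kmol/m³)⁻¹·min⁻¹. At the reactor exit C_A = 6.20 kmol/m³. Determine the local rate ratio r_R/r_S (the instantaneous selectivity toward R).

0.0159

S_{R/S} = r_R/r_S = (k₁)/(k₂·C_A^2) = (k₁/k₂)·C_A^-2.
= (4.10) / (6.71×6.200^2) = 4.100/257.9 = 0.0159.
The undesired path is higher order in A, so low C_A (CSTR or dilute feed) favours R.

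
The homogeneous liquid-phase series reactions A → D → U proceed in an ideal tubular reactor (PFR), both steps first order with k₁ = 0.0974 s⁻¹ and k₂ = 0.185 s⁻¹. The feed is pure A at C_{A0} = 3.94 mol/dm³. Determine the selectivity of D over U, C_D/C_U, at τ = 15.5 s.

0.306

For first-order series with pure A initially, C_D(τ) = k₁C_{A0}/(k₂−k₁)·(e^(−k₁τ) − e^(−k₂τ)).
e^(−k₁τ) = e^(−0.0974×15.5) = e^(−1.510) = 0.2210; e^(−k₂τ) = e^(−2.868) = 0.05684.
C_D = 0.0974×3.94/(0.185−0.0974) × (0.2210−0.05684) = 4.381×0.1641 = 0.7190 mol/dm³.
C_A = C_{A0}e^(−k₁τ) = 0.8706 mol/dm³, so C_U = C_{A0}−C_A−C_D = 2.350 mol/dm³; C_D/C_U = 0.306.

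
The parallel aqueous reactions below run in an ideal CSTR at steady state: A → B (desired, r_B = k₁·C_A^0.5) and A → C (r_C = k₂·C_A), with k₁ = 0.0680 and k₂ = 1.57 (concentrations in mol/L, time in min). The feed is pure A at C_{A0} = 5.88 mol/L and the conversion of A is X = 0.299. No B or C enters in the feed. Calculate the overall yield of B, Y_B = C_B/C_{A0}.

0.00625

Exit C_A = C_{A0}(1−X) = 5.88×0.701 = 4.122 mol/L.
A CSTR operates uniformly at the exit composition, giving r_B = 0.1381 and r_C = 6.471 (each k·C_A^n at C_A = 4.122).
Fraction of consumed A going to B: r_B/(r_B+r_C) = 0.02089.
C_B = 0.02089·C_{A0}·X = 0.02089×5.88×0.299 = 0.0367 mol/L; Y_B = C_B/C_{A0} = 0.00625.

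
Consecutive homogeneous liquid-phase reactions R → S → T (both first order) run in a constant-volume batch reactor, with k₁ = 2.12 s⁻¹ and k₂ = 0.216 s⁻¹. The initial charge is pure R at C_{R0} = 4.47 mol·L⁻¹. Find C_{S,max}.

At the optimum, C_{S,max}/C_{R0} = (k₁/k₂)^[k₂/(k₂−k₁)].
= (2.12/0.216)^(0.216/(0.216−2.12)) = (9.815)^(-0.1134) = 0.7717.
C_{S,max} = 0.7717×4.47 = 3.45 mol·L⁻¹.

3.45 mol·L⁻¹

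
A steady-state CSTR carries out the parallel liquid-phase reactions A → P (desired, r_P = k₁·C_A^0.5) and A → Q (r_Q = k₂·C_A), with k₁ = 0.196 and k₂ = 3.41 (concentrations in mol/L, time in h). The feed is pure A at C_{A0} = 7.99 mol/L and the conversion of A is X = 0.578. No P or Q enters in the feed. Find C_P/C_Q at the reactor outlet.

0.0313

Exit C_A = C_{A0}(1−X) = 7.99×0.422 = 3.372 mol/L.
A CSTR operates uniformly at the exit composition, giving r_P = 0.3599 and r_Q = 11.50 (each k·C_A^n at C_A = 3.372).
Overall selectivity = C_P/C_Q = r_Pτ/(r_Qτ) = r_P/r_Q = 0.0313.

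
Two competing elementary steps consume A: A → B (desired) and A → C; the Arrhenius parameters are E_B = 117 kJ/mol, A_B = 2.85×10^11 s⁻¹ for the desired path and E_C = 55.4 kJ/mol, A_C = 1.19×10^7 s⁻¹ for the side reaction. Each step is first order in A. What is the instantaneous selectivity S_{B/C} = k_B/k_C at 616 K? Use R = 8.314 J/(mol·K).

k_B/k_C = (A_B/A_C)·exp[−(E_B−E_C)/(RT)] = (A_B/A_C)·exp[(E_C−E_B)/(RT)].
(E_C−E_B)/(RT) = (55.4−117)×10³/(8.314×616) = -61600/5121 = -12.03.
k_B/k_C = (2.85×10^11/1.19×10^7)·exp(-12.03) = 23950 × 5.975×10^-6 = 0.143.

0.143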